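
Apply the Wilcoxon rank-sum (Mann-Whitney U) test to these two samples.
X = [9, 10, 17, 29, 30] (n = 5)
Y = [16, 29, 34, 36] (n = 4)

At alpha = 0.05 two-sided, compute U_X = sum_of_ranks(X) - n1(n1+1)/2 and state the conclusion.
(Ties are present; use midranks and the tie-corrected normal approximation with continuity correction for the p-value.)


Step 1: Combine and sort all 9 observations; assign midranks.
sorted (value, group): (9,X), (10,X), (16,Y), (17,X), (29,X), (29,Y), (30,X), (34,Y), (36,Y)
ranks: 9->1, 10->2, 16->3, 17->4, 29->5.5, 29->5.5, 30->7, 34->8, 36->9
Step 2: Rank sum for X: R1 = 1 + 2 + 4 + 5.5 + 7 = 19.5.
Step 3: U_X = R1 - n1(n1+1)/2 = 19.5 - 5*6/2 = 19.5 - 15 = 4.5.
       U_Y = n1*n2 - U_X = 20 - 4.5 = 15.5.
Step 4: Ties are present, so use the tie-corrected normal approximation (with continuity correction) for the p-value.
Step 5: p-value = 0.218742; compare to alpha = 0.05. fail to reject H0.

U_X = 4.5, p = 0.218742, fail to reject H0 at alpha = 0.05.


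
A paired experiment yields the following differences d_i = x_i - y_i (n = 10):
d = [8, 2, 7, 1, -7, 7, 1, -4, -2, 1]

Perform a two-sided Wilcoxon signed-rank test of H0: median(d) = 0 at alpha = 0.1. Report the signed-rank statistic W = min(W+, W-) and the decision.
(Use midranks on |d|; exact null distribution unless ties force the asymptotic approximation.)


Step 1: Drop any zero differences (none here) and take |d_i|.
|d| = [8, 2, 7, 1, 7, 7, 1, 4, 2, 1]
Step 2: Midrank |d_i| (ties get averaged ranks).
ranks: |8|->10, |2|->4.5, |7|->8, |1|->2, |7|->8, |7|->8, |1|->2, |4|->6, |2|->4.5, |1|->2
Step 3: Attach original signs; sum ranks with positive sign and with negative sign.
W+ = 10 + 4.5 + 8 + 2 + 8 + 2 + 2 = 36.5
W- = 8 + 6 + 4.5 = 18.5
(Check: W+ + W- = 55 should equal n(n+1)/2 = 55.)
Step 4: Test statistic W = min(W+, W-) = 18.5.
Step 5: Ties in |d|, so use the tie-corrected normal approximation.
        E[W] = n(n+1)/4 = 10*11/4 = 27.5.
        Tie groups: |d|=1 (t=3), |d|=2 (t=2), |d|=7 (t=3); sum(t^3 - t) = 54.
        Var[W] = n(n+1)(2n+1)/24 - sum(t^3-t)/48 = 2310/24 - 54/48 = 95.125.
        z = (W - E[W]) / sqrt(Var[W]) = (18.5 - 27.5) / 9.7532 = -0.9228.
        Two-sided p = 2*Phi(z) = 0.356125.
Step 6: alpha = 0.1. fail to reject H0.

W+ = 36.5, W- = 18.5, W = min = 18.5, p = 0.356125, fail to reject H0.


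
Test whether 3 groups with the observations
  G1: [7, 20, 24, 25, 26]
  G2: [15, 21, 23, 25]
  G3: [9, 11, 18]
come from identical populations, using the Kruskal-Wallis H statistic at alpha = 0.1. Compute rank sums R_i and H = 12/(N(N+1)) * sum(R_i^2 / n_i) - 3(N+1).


Step 1: Combine all N = 12 observations and assign midranks.
sorted (value, group, rank): (7,G1,1), (9,G3,2), (11,G3,3), (15,G2,4), (18,G3,5), (20,G1,6), (21,G2,7), (23,G2,8), (24,G1,9), (25,G1,10.5), (25,G2,10.5), (26,G1,12)
Step 2: Sum ranks within each group.
R_1 = 38.5 (n_1 = 5)
R_2 = 29.5 (n_2 = 4)
R_3 = 10 (n_3 = 3)
Step 3: H = 12/(N(N+1)) * sum(R_i^2/n_i) - 3(N+1)
     = 12/(12*13) * (38.5^2/5 + 29.5^2/4 + 10^2/3) - 3*13
     = 0.076923 * 547.346 - 39
     = 3.103526.
Step 4: Ties present; correction factor C = 1 - 6/(12^3 - 12) = 0.996503. Corrected H = 3.103526 / 0.996503 = 3.114415.
Step 5: Under H0, H ~ chi^2(2); p-value = 0.210724.
Step 6: alpha = 0.1. fail to reject H0.

H = 3.1144, df = 2, p = 0.210724, fail to reject H0.


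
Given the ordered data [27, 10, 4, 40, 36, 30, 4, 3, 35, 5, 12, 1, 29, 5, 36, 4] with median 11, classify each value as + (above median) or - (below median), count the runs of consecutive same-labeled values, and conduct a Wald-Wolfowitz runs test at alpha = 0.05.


Step 1: Compute median = 11; label A = above, B = below.
Labels in order: ABBAAABBABABABAB  (n_A = 8, n_B = 8)
Step 2: Count runs R = 12.
Step 3: Under H0 (random ordering), E[R] = 2*n_A*n_B/(n_A+n_B) + 1 = 2*8*8/16 + 1 = 9.0000.
        Var[R] = 2*n_A*n_B*(2*n_A*n_B - n_A - n_B) / ((n_A+n_B)^2 * (n_A+n_B-1)) = 14336/3840 = 3.7333.
        SD[R] = 1.9322.
Step 4: Continuity-corrected z = (R - 0.5 - E[R]) / SD[R] = (12 - 0.5 - 9.0000) / 1.9322 = 1.2939.
Step 5: Two-sided p-value via normal approximation = 2*(1 - Phi(|z|)) = 0.195709.
Step 6: alpha = 0.05. fail to reject H0.

R = 12, z = 1.2939, p = 0.195709, fail to reject H0.


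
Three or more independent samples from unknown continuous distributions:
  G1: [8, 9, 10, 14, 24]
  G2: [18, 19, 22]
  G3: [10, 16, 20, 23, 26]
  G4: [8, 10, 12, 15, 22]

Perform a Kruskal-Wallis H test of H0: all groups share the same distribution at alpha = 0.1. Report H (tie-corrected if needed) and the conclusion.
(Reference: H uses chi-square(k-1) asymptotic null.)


Step 1: Combine all N = 18 observations and assign midranks.
sorted (value, group, rank): (8,G1,1.5), (8,G4,1.5), (9,G1,3), (10,G1,5), (10,G3,5), (10,G4,5), (12,G4,7), (14,G1,8), (15,G4,9), (16,G3,10), (18,G2,11), (19,G2,12), (20,G3,13), (22,G2,14.5), (22,G4,14.5), (23,G3,16), (24,G1,17), (26,G3,18)
Step 2: Sum ranks within each group.
R_1 = 34.5 (n_1 = 5)
R_2 = 37.5 (n_2 = 3)
R_3 = 62 (n_3 = 5)
R_4 = 37 (n_4 = 5)
Step 3: H = 12/(N(N+1)) * sum(R_i^2/n_i) - 3(N+1)
     = 12/(18*19) * (34.5^2/5 + 37.5^2/3 + 62^2/5 + 37^2/5) - 3*19
     = 0.035088 * 1749.4 - 57
     = 4.382456.
Step 4: Ties present; correction factor C = 1 - 36/(18^3 - 18) = 0.993808. Corrected H = 4.382456 / 0.993808 = 4.409761.
Step 5: Under H0, H ~ chi^2(3); p-value = 0.220482.
Step 6: alpha = 0.1. fail to reject H0.

H = 4.4098, df = 3, p = 0.220482, fail to reject H0.


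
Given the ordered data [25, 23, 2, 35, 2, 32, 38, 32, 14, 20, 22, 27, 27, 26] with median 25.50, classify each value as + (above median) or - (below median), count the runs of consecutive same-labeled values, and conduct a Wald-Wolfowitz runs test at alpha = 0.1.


Step 1: Compute median = 25.50; label A = above, B = below.
Labels in order: BBBABAAABBBAAA  (n_A = 7, n_B = 7)
Step 2: Count runs R = 6.
Step 3: Under H0 (random ordering), E[R] = 2*n_A*n_B/(n_A+n_B) + 1 = 2*7*7/14 + 1 = 8.0000.
        Var[R] = 2*n_A*n_B*(2*n_A*n_B - n_A - n_B) / ((n_A+n_B)^2 * (n_A+n_B-1)) = 8232/2548 = 3.2308.
        SD[R] = 1.7974.
Step 4: Continuity-corrected z = (R + 0.5 - E[R]) / SD[R] = (6 + 0.5 - 8.0000) / 1.7974 = -0.8345.
Step 5: Two-sided p-value via normal approximation = 2*(1 - Phi(|z|)) = 0.403986.
Step 6: alpha = 0.1. fail to reject H0.

R = 6, z = -0.8345, p = 0.403986, fail to reject H0.


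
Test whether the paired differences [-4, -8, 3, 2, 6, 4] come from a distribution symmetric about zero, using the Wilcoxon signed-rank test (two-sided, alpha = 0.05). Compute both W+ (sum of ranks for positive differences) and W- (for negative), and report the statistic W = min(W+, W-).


Step 1: Drop any zero differences (none here) and take |d_i|.
|d| = [4, 8, 3, 2, 6, 4]
Step 2: Midrank |d_i| (ties get averaged ranks).
ranks: |4|->3.5, |8|->6, |3|->2, |2|->1, |6|->5, |4|->3.5
Step 3: Attach original signs; sum ranks with positive sign and with negative sign.
W+ = 2 + 1 + 5 + 3.5 = 11.5
W- = 3.5 + 6 = 9.5
(Check: W+ + W- = 21 should equal n(n+1)/2 = 21.)
Step 4: Test statistic W = min(W+, W-) = 9.5.
Step 5: Ties in |d|, so use the tie-corrected normal approximation.
        E[W] = n(n+1)/4 = 6*7/4 = 10.5.
        Tie groups: |d|=4 (t=2); sum(t^3 - t) = 6.
        Var[W] = n(n+1)(2n+1)/24 - sum(t^3-t)/48 = 546/24 - 6/48 = 22.625.
        z = (W - E[W]) / sqrt(Var[W]) = (9.5 - 10.5) / 4.7566 = -0.2102.
        Two-sided p = 2*Phi(z) = 0.833484.
Step 6: alpha = 0.05. fail to reject H0.

W+ = 11.5, W- = 9.5, W = min = 9.5, p = 0.833484, fail to reject H0.


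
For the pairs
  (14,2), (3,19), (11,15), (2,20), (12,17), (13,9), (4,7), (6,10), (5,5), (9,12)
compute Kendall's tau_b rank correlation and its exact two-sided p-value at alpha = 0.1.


Step 1: Enumerate the 45 unordered pairs (i,j) with i<j and classify each by sign(x_j-x_i) * sign(y_j-y_i).
  (1,2):dx=-11,dy=+17->D; (1,3):dx=-3,dy=+13->D; (1,4):dx=-12,dy=+18->D; (1,5):dx=-2,dy=+15->D
  (1,6):dx=-1,dy=+7->D; (1,7):dx=-10,dy=+5->D; (1,8):dx=-8,dy=+8->D; (1,9):dx=-9,dy=+3->D
  (1,10):dx=-5,dy=+10->D; (2,3):dx=+8,dy=-4->D; (2,4):dx=-1,dy=+1->D; (2,5):dx=+9,dy=-2->D
  (2,6):dx=+10,dy=-10->D; (2,7):dx=+1,dy=-12->D; (2,8):dx=+3,dy=-9->D; (2,9):dx=+2,dy=-14->D
  (2,10):dx=+6,dy=-7->D; (3,4):dx=-9,dy=+5->D; (3,5):dx=+1,dy=+2->C; (3,6):dx=+2,dy=-6->D
  (3,7):dx=-7,dy=-8->C; (3,8):dx=-5,dy=-5->C; (3,9):dx=-6,dy=-10->C; (3,10):dx=-2,dy=-3->C
  (4,5):dx=+10,dy=-3->D; (4,6):dx=+11,dy=-11->D; (4,7):dx=+2,dy=-13->D; (4,8):dx=+4,dy=-10->D
  (4,9):dx=+3,dy=-15->D; (4,10):dx=+7,dy=-8->D; (5,6):dx=+1,dy=-8->D; (5,7):dx=-8,dy=-10->C
  (5,8):dx=-6,dy=-7->C; (5,9):dx=-7,dy=-12->C; (5,10):dx=-3,dy=-5->C; (6,7):dx=-9,dy=-2->C
  (6,8):dx=-7,dy=+1->D; (6,9):dx=-8,dy=-4->C; (6,10):dx=-4,dy=+3->D; (7,8):dx=+2,dy=+3->C
  (7,9):dx=+1,dy=-2->D; (7,10):dx=+5,dy=+5->C; (8,9):dx=-1,dy=-5->C; (8,10):dx=+3,dy=+2->C
  (9,10):dx=+4,dy=+7->C
Step 2: C = 16, D = 29, total pairs = 45.
Step 3: tau = (C - D)/(n(n-1)/2) = (16 - 29)/45 = -0.288889.
Step 4: Exact two-sided p-value (enumerate n! = 3628800 permutations of y under H0): p = 0.291248.
Step 5: alpha = 0.1. fail to reject H0.

tau_b = -0.2889 (C=16, D=29), p = 0.291248, fail to reject H0.


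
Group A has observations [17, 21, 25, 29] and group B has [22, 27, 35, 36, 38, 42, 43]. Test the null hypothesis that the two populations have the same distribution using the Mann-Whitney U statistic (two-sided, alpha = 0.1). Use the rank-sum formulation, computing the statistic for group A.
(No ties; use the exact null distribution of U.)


Step 1: Combine and sort all 11 observations; assign midranks.
sorted (value, group): (17,X), (21,X), (22,Y), (25,X), (27,Y), (29,X), (35,Y), (36,Y), (38,Y), (42,Y), (43,Y)
ranks: 17->1, 21->2, 22->3, 25->4, 27->5, 29->6, 35->7, 36->8, 38->9, 42->10, 43->11
Step 2: Rank sum for X: R1 = 1 + 2 + 4 + 6 = 13.
Step 3: U_X = R1 - n1(n1+1)/2 = 13 - 4*5/2 = 13 - 10 = 3.
       U_Y = n1*n2 - U_X = 28 - 3 = 25.
Step 4: No ties, so the exact null distribution of U (based on enumerating the C(11,4) = 330 equally likely rank assignments) gives the two-sided p-value.
Step 5: p-value = 0.042424; compare to alpha = 0.1. reject H0.

U_X = 3, p = 0.042424, reject H0 at alpha = 0.1.


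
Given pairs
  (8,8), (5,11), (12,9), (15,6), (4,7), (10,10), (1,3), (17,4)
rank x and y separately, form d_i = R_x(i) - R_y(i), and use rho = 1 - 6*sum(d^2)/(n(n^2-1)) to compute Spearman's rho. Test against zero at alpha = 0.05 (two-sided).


Step 1: Rank x and y separately (midranks; no ties here).
rank(x): 8->4, 5->3, 12->6, 15->7, 4->2, 10->5, 1->1, 17->8
rank(y): 8->5, 11->8, 9->6, 6->3, 7->4, 10->7, 3->1, 4->2
Step 2: d_i = R_x(i) - R_y(i); compute d_i^2.
  (4-5)^2=1, (3-8)^2=25, (6-6)^2=0, (7-3)^2=16, (2-4)^2=4, (5-7)^2=4, (1-1)^2=0, (8-2)^2=36
sum(d^2) = 86.
Step 3: rho = 1 - 6*86 / (8*(8^2 - 1)) = 1 - 516/504 = -0.023810.
Step 4: Under H0, t = rho * sqrt((n-2)/(1-rho^2)) = -0.0583 ~ t(6).
Step 5: Two-sided p-value from the t-distribution with 6 df = 0.955374.
Step 6: alpha = 0.05. fail to reject H0.

rho = -0.0238, p = 0.955374, fail to reject H0 at alpha = 0.05.


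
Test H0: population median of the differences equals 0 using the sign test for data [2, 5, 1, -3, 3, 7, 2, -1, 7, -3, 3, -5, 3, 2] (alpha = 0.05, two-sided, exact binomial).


Step 1: Discard zero differences. Original n = 14; n_eff = number of nonzero differences = 14.
Nonzero differences (with sign): +2, +5, +1, -3, +3, +7, +2, -1, +7, -3, +3, -5, +3, +2
Step 2: Count signs: positive = 10, negative = 4.
Step 3: Under H0: P(positive) = 0.5, so the number of positives S ~ Bin(14, 0.5).
Step 4: Two-sided exact p-value = sum of Bin(14,0.5) probabilities at or below the observed probability = 0.179565.
Step 5: alpha = 0.05. fail to reject H0.

n_eff = 14, pos = 10, neg = 4, p = 0.179565, fail to reject H0.


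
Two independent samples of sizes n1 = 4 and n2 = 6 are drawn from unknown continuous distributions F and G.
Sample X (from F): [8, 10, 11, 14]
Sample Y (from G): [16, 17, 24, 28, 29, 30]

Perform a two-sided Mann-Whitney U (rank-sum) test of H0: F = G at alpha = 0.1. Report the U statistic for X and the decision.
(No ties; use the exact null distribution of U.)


Step 1: Combine and sort all 10 observations; assign midranks.
sorted (value, group): (8,X), (10,X), (11,X), (14,X), (16,Y), (17,Y), (24,Y), (28,Y), (29,Y), (30,Y)
ranks: 8->1, 10->2, 11->3, 14->4, 16->5, 17->6, 24->7, 28->8, 29->9, 30->10
Step 2: Rank sum for X: R1 = 1 + 2 + 3 + 4 = 10.
Step 3: U_X = R1 - n1(n1+1)/2 = 10 - 4*5/2 = 10 - 10 = 0.
       U_Y = n1*n2 - U_X = 24 - 0 = 24.
Step 4: No ties, so the exact null distribution of U (based on enumerating the C(10,4) = 210 equally likely rank assignments) gives the two-sided p-value.
Step 5: p-value = 0.009524; compare to alpha = 0.1. reject H0.

U_X = 0, p = 0.009524, reject H0 at alpha = 0.1.


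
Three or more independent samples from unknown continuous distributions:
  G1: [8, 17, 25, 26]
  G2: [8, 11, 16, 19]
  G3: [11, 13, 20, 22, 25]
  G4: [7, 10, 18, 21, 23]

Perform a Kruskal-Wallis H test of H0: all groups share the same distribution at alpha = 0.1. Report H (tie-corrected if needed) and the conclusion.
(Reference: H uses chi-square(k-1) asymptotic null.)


Step 1: Combine all N = 18 observations and assign midranks.
sorted (value, group, rank): (7,G4,1), (8,G1,2.5), (8,G2,2.5), (10,G4,4), (11,G2,5.5), (11,G3,5.5), (13,G3,7), (16,G2,8), (17,G1,9), (18,G4,10), (19,G2,11), (20,G3,12), (21,G4,13), (22,G3,14), (23,G4,15), (25,G1,16.5), (25,G3,16.5), (26,G1,18)
Step 2: Sum ranks within each group.
R_1 = 46 (n_1 = 4)
R_2 = 27 (n_2 = 4)
R_3 = 55 (n_3 = 5)
R_4 = 43 (n_4 = 5)
Step 3: H = 12/(N(N+1)) * sum(R_i^2/n_i) - 3(N+1)
     = 12/(18*19) * (46^2/4 + 27^2/4 + 55^2/5 + 43^2/5) - 3*19
     = 0.035088 * 1686.05 - 57
     = 2.159649.
Step 4: Ties present; correction factor C = 1 - 18/(18^3 - 18) = 0.996904. Corrected H = 2.159649 / 0.996904 = 2.166356.
Step 5: Under H0, H ~ chi^2(3); p-value = 0.538606.
Step 6: alpha = 0.1. fail to reject H0.

H = 2.1664, df = 3, p = 0.538606, fail to reject H0.


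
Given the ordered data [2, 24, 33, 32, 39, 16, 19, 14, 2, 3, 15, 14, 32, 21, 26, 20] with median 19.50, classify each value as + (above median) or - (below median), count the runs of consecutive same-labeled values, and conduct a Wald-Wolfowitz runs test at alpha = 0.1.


Step 1: Compute median = 19.50; label A = above, B = below.
Labels in order: BAAAABBBBBBBAAAA  (n_A = 8, n_B = 8)
Step 2: Count runs R = 4.
Step 3: Under H0 (random ordering), E[R] = 2*n_A*n_B/(n_A+n_B) + 1 = 2*8*8/16 + 1 = 9.0000.
        Var[R] = 2*n_A*n_B*(2*n_A*n_B - n_A - n_B) / ((n_A+n_B)^2 * (n_A+n_B-1)) = 14336/3840 = 3.7333.
        SD[R] = 1.9322.
Step 4: Continuity-corrected z = (R + 0.5 - E[R]) / SD[R] = (4 + 0.5 - 9.0000) / 1.9322 = -2.3290.
Step 5: Two-sided p-value via normal approximation = 2*(1 - Phi(|z|)) = 0.019861.
Step 6: alpha = 0.1. reject H0.

R = 4, z = -2.3290, p = 0.019861, reject H0.


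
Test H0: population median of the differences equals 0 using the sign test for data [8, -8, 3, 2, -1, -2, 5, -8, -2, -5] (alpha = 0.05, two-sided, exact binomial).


Step 1: Discard zero differences. Original n = 10; n_eff = number of nonzero differences = 10.
Nonzero differences (with sign): +8, -8, +3, +2, -1, -2, +5, -8, -2, -5
Step 2: Count signs: positive = 4, negative = 6.
Step 3: Under H0: P(positive) = 0.5, so the number of positives S ~ Bin(10, 0.5).
Step 4: Two-sided exact p-value = sum of Bin(10,0.5) probabilities at or below the observed probability = 0.753906.
Step 5: alpha = 0.05. fail to reject H0.

n_eff = 10, pos = 4, neg = 6, p = 0.753906, fail to reject H0.


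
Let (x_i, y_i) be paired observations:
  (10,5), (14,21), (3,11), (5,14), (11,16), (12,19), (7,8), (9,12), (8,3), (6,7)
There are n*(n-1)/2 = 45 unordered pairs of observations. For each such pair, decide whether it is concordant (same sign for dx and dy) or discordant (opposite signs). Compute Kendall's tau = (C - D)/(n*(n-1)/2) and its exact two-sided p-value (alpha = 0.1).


Step 1: Enumerate the 45 unordered pairs (i,j) with i<j and classify each by sign(x_j-x_i) * sign(y_j-y_i).
  (1,2):dx=+4,dy=+16->C; (1,3):dx=-7,dy=+6->D; (1,4):dx=-5,dy=+9->D; (1,5):dx=+1,dy=+11->C
  (1,6):dx=+2,dy=+14->C; (1,7):dx=-3,dy=+3->D; (1,8):dx=-1,dy=+7->D; (1,9):dx=-2,dy=-2->C
  (1,10):dx=-4,dy=+2->D; (2,3):dx=-11,dy=-10->C; (2,4):dx=-9,dy=-7->C; (2,5):dx=-3,dy=-5->C
  (2,6):dx=-2,dy=-2->C; (2,7):dx=-7,dy=-13->C; (2,8):dx=-5,dy=-9->C; (2,9):dx=-6,dy=-18->C
  (2,10):dx=-8,dy=-14->C; (3,4):dx=+2,dy=+3->C; (3,5):dx=+8,dy=+5->C; (3,6):dx=+9,dy=+8->C
  (3,7):dx=+4,dy=-3->D; (3,8):dx=+6,dy=+1->C; (3,9):dx=+5,dy=-8->D; (3,10):dx=+3,dy=-4->D
  (4,5):dx=+6,dy=+2->C; (4,6):dx=+7,dy=+5->C; (4,7):dx=+2,dy=-6->D; (4,8):dx=+4,dy=-2->D
  (4,9):dx=+3,dy=-11->D; (4,10):dx=+1,dy=-7->D; (5,6):dx=+1,dy=+3->C; (5,7):dx=-4,dy=-8->C
  (5,8):dx=-2,dy=-4->C; (5,9):dx=-3,dy=-13->C; (5,10):dx=-5,dy=-9->C; (6,7):dx=-5,dy=-11->C
  (6,8):dx=-3,dy=-7->C; (6,9):dx=-4,dy=-16->C; (6,10):dx=-6,dy=-12->C; (7,8):dx=+2,dy=+4->C
  (7,9):dx=+1,dy=-5->D; (7,10):dx=-1,dy=-1->C; (8,9):dx=-1,dy=-9->C; (8,10):dx=-3,dy=-5->C
  (9,10):dx=-2,dy=+4->D
Step 2: C = 31, D = 14, total pairs = 45.
Step 3: tau = (C - D)/(n(n-1)/2) = (31 - 14)/45 = 0.377778.
Step 4: Exact two-sided p-value (enumerate n! = 3628800 permutations of y under H0): p = 0.155742.
Step 5: alpha = 0.1. fail to reject H0.

tau_b = 0.3778 (C=31, D=14), p = 0.155742, fail to reject H0.


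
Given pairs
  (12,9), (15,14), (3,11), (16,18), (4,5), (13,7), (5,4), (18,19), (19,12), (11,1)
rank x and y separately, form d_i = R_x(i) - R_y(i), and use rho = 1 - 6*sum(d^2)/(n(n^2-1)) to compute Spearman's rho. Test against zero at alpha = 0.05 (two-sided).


Step 1: Rank x and y separately (midranks; no ties here).
rank(x): 12->5, 15->7, 3->1, 16->8, 4->2, 13->6, 5->3, 18->9, 19->10, 11->4
rank(y): 9->5, 14->8, 11->6, 18->9, 5->3, 7->4, 4->2, 19->10, 12->7, 1->1
Step 2: d_i = R_x(i) - R_y(i); compute d_i^2.
  (5-5)^2=0, (7-8)^2=1, (1-6)^2=25, (8-9)^2=1, (2-3)^2=1, (6-4)^2=4, (3-2)^2=1, (9-10)^2=1, (10-7)^2=9, (4-1)^2=9
sum(d^2) = 52.
Step 3: rho = 1 - 6*52 / (10*(10^2 - 1)) = 1 - 312/990 = 0.684848.
Step 4: Under H0, t = rho * sqrt((n-2)/(1-rho^2)) = 2.6583 ~ t(8).
Step 5: Two-sided p-value from the t-distribution with 8 df = 0.028883.
Step 6: alpha = 0.05. reject H0.

rho = 0.6848, p = 0.028883, reject H0 at alpha = 0.05.


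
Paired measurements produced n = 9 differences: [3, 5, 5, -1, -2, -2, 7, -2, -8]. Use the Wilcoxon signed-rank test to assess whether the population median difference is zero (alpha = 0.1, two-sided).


Step 1: Drop any zero differences (none here) and take |d_i|.
|d| = [3, 5, 5, 1, 2, 2, 7, 2, 8]
Step 2: Midrank |d_i| (ties get averaged ranks).
ranks: |3|->5, |5|->6.5, |5|->6.5, |1|->1, |2|->3, |2|->3, |7|->8, |2|->3, |8|->9
Step 3: Attach original signs; sum ranks with positive sign and with negative sign.
W+ = 5 + 6.5 + 6.5 + 8 = 26
W- = 1 + 3 + 3 + 3 + 9 = 19
(Check: W+ + W- = 45 should equal n(n+1)/2 = 45.)
Step 4: Test statistic W = min(W+, W-) = 19.
Step 5: Ties in |d|, so use the tie-corrected normal approximation.
        E[W] = n(n+1)/4 = 9*10/4 = 22.5.
        Tie groups: |d|=2 (t=3), |d|=5 (t=2); sum(t^3 - t) = 30.
        Var[W] = n(n+1)(2n+1)/24 - sum(t^3-t)/48 = 1710/24 - 30/48 = 70.625.
        z = (W - E[W]) / sqrt(Var[W]) = (19 - 22.5) / 8.4039 = -0.4165.
        Two-sided p = 2*Phi(z) = 0.677063.
Step 6: alpha = 0.1. fail to reject H0.

W+ = 26, W- = 19, W = min = 19, p = 0.677063, fail to reject H0.


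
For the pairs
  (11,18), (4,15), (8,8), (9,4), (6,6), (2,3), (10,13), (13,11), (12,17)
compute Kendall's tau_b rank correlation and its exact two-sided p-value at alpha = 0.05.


Step 1: Enumerate the 36 unordered pairs (i,j) with i<j and classify each by sign(x_j-x_i) * sign(y_j-y_i).
  (1,2):dx=-7,dy=-3->C; (1,3):dx=-3,dy=-10->C; (1,4):dx=-2,dy=-14->C; (1,5):dx=-5,dy=-12->C
  (1,6):dx=-9,dy=-15->C; (1,7):dx=-1,dy=-5->C; (1,8):dx=+2,dy=-7->D; (1,9):dx=+1,dy=-1->D
  (2,3):dx=+4,dy=-7->D; (2,4):dx=+5,dy=-11->D; (2,5):dx=+2,dy=-9->D; (2,6):dx=-2,dy=-12->C
  (2,7):dx=+6,dy=-2->D; (2,8):dx=+9,dy=-4->D; (2,9):dx=+8,dy=+2->C; (3,4):dx=+1,dy=-4->D
  (3,5):dx=-2,dy=-2->C; (3,6):dx=-6,dy=-5->C; (3,7):dx=+2,dy=+5->C; (3,8):dx=+5,dy=+3->C
  (3,9):dx=+4,dy=+9->C; (4,5):dx=-3,dy=+2->D; (4,6):dx=-7,dy=-1->C; (4,7):dx=+1,dy=+9->C
  (4,8):dx=+4,dy=+7->C; (4,9):dx=+3,dy=+13->C; (5,6):dx=-4,dy=-3->C; (5,7):dx=+4,dy=+7->C
  (5,8):dx=+7,dy=+5->C; (5,9):dx=+6,dy=+11->C; (6,7):dx=+8,dy=+10->C; (6,8):dx=+11,dy=+8->C
  (6,9):dx=+10,dy=+14->C; (7,8):dx=+3,dy=-2->D; (7,9):dx=+2,dy=+4->C; (8,9):dx=-1,dy=+6->D
Step 2: C = 25, D = 11, total pairs = 36.
Step 3: tau = (C - D)/(n(n-1)/2) = (25 - 11)/36 = 0.388889.
Step 4: Exact two-sided p-value (enumerate n! = 362880 permutations of y under H0): p = 0.180181.
Step 5: alpha = 0.05. fail to reject H0.

tau_b = 0.3889 (C=25, D=11), p = 0.180181, fail to reject H0.


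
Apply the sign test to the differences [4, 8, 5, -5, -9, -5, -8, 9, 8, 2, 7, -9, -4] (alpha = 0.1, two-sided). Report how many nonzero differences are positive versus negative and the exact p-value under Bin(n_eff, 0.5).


Step 1: Discard zero differences. Original n = 13; n_eff = number of nonzero differences = 13.
Nonzero differences (with sign): +4, +8, +5, -5, -9, -5, -8, +9, +8, +2, +7, -9, -4
Step 2: Count signs: positive = 7, negative = 6.
Step 3: Under H0: P(positive) = 0.5, so the number of positives S ~ Bin(13, 0.5).
Step 4: Two-sided exact p-value = sum of Bin(13,0.5) probabilities at or below the observed probability = 1.000000.
Step 5: alpha = 0.1. fail to reject H0.

n_eff = 13, pos = 7, neg = 6, p = 1.000000, fail to reject H0.


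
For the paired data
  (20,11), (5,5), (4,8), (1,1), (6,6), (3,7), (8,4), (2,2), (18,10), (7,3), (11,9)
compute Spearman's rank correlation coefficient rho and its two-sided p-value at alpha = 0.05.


Step 1: Rank x and y separately (midranks; no ties here).
rank(x): 20->11, 5->5, 4->4, 1->1, 6->6, 3->3, 8->8, 2->2, 18->10, 7->7, 11->9
rank(y): 11->11, 5->5, 8->8, 1->1, 6->6, 7->7, 4->4, 2->2, 10->10, 3->3, 9->9
Step 2: d_i = R_x(i) - R_y(i); compute d_i^2.
  (11-11)^2=0, (5-5)^2=0, (4-8)^2=16, (1-1)^2=0, (6-6)^2=0, (3-7)^2=16, (8-4)^2=16, (2-2)^2=0, (10-10)^2=0, (7-3)^2=16, (9-9)^2=0
sum(d^2) = 64.
Step 3: rho = 1 - 6*64 / (11*(11^2 - 1)) = 1 - 384/1320 = 0.709091.
Step 4: Under H0, t = rho * sqrt((n-2)/(1-rho^2)) = 3.0169 ~ t(9).
Step 5: Two-sided p-value from the t-distribution with 9 df = 0.014552.
Step 6: alpha = 0.05. reject H0.

rho = 0.7091, p = 0.014552, reject H0 at alpha = 0.05.


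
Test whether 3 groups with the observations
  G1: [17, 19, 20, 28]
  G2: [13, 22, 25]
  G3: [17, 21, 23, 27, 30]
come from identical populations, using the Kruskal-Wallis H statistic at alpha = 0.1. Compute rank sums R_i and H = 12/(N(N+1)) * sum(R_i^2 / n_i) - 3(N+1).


Step 1: Combine all N = 12 observations and assign midranks.
sorted (value, group, rank): (13,G2,1), (17,G1,2.5), (17,G3,2.5), (19,G1,4), (20,G1,5), (21,G3,6), (22,G2,7), (23,G3,8), (25,G2,9), (27,G3,10), (28,G1,11), (30,G3,12)
Step 2: Sum ranks within each group.
R_1 = 22.5 (n_1 = 4)
R_2 = 17 (n_2 = 3)
R_3 = 38.5 (n_3 = 5)
Step 3: H = 12/(N(N+1)) * sum(R_i^2/n_i) - 3(N+1)
     = 12/(12*13) * (22.5^2/4 + 17^2/3 + 38.5^2/5) - 3*13
     = 0.076923 * 519.346 - 39
     = 0.949679.
Step 4: Ties present; correction factor C = 1 - 6/(12^3 - 12) = 0.996503. Corrected H = 0.949679 / 0.996503 = 0.953012.
Step 5: Under H0, H ~ chi^2(2); p-value = 0.620949.
Step 6: alpha = 0.1. fail to reject H0.

H = 0.9530, df = 2, p = 0.620949, fail to reject H0.


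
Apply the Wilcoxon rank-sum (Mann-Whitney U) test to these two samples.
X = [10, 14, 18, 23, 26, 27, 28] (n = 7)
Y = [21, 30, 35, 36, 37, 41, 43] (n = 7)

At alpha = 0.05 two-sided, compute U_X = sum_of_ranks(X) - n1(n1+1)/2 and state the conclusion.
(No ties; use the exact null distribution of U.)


Step 1: Combine and sort all 14 observations; assign midranks.
sorted (value, group): (10,X), (14,X), (18,X), (21,Y), (23,X), (26,X), (27,X), (28,X), (30,Y), (35,Y), (36,Y), (37,Y), (41,Y), (43,Y)
ranks: 10->1, 14->2, 18->3, 21->4, 23->5, 26->6, 27->7, 28->8, 30->9, 35->10, 36->11, 37->12, 41->13, 43->14
Step 2: Rank sum for X: R1 = 1 + 2 + 3 + 5 + 6 + 7 + 8 = 32.
Step 3: U_X = R1 - n1(n1+1)/2 = 32 - 7*8/2 = 32 - 28 = 4.
       U_Y = n1*n2 - U_X = 49 - 4 = 45.
Step 4: No ties, so the exact null distribution of U (based on enumerating the C(14,7) = 3432 equally likely rank assignments) gives the two-sided p-value.
Step 5: p-value = 0.006993; compare to alpha = 0.05. reject H0.

U_X = 4, p = 0.006993, reject H0 at alpha = 0.05.


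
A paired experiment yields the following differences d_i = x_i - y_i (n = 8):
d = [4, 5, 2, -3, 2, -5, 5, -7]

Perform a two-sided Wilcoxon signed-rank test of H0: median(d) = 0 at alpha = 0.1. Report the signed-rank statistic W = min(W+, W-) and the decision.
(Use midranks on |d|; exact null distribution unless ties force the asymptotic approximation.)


Step 1: Drop any zero differences (none here) and take |d_i|.
|d| = [4, 5, 2, 3, 2, 5, 5, 7]
Step 2: Midrank |d_i| (ties get averaged ranks).
ranks: |4|->4, |5|->6, |2|->1.5, |3|->3, |2|->1.5, |5|->6, |5|->6, |7|->8
Step 3: Attach original signs; sum ranks with positive sign and with negative sign.
W+ = 4 + 6 + 1.5 + 1.5 + 6 = 19
W- = 3 + 6 + 8 = 17
(Check: W+ + W- = 36 should equal n(n+1)/2 = 36.)
Step 4: Test statistic W = min(W+, W-) = 17.
Step 5: Ties in |d|, so use the tie-corrected normal approximation.
        E[W] = n(n+1)/4 = 8*9/4 = 18.
        Tie groups: |d|=2 (t=2), |d|=5 (t=3); sum(t^3 - t) = 30.
        Var[W] = n(n+1)(2n+1)/24 - sum(t^3-t)/48 = 1224/24 - 30/48 = 50.375.
        z = (W - E[W]) / sqrt(Var[W]) = (17 - 18) / 7.0975 = -0.1409.
        Two-sided p = 2*Phi(z) = 0.887954.
Step 6: alpha = 0.1. fail to reject H0.

W+ = 19, W- = 17, W = min = 17, p = 0.887954, fail to reject H0.


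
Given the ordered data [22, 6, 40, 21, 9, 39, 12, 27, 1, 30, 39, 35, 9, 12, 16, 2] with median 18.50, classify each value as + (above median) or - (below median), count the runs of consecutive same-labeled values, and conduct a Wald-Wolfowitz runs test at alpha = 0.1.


Step 1: Compute median = 18.50; label A = above, B = below.
Labels in order: ABAABABABAAABBBB  (n_A = 8, n_B = 8)
Step 2: Count runs R = 10.
Step 3: Under H0 (random ordering), E[R] = 2*n_A*n_B/(n_A+n_B) + 1 = 2*8*8/16 + 1 = 9.0000.
        Var[R] = 2*n_A*n_B*(2*n_A*n_B - n_A - n_B) / ((n_A+n_B)^2 * (n_A+n_B-1)) = 14336/3840 = 3.7333.
        SD[R] = 1.9322.
Step 4: Continuity-corrected z = (R - 0.5 - E[R]) / SD[R] = (10 - 0.5 - 9.0000) / 1.9322 = 0.2588.
Step 5: Two-sided p-value via normal approximation = 2*(1 - Phi(|z|)) = 0.795809.
Step 6: alpha = 0.1. fail to reject H0.

R = 10, z = 0.2588, p = 0.795809, fail to reject H0.


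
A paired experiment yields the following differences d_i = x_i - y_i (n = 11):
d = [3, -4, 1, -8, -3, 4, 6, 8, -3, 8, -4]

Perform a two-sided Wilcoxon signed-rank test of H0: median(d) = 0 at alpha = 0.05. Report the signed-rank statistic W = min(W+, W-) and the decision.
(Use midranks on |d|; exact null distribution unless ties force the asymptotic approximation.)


Step 1: Drop any zero differences (none here) and take |d_i|.
|d| = [3, 4, 1, 8, 3, 4, 6, 8, 3, 8, 4]
Step 2: Midrank |d_i| (ties get averaged ranks).
ranks: |3|->3, |4|->6, |1|->1, |8|->10, |3|->3, |4|->6, |6|->8, |8|->10, |3|->3, |8|->10, |4|->6
Step 3: Attach original signs; sum ranks with positive sign and with negative sign.
W+ = 3 + 1 + 6 + 8 + 10 + 10 = 38
W- = 6 + 10 + 3 + 3 + 6 = 28
(Check: W+ + W- = 66 should equal n(n+1)/2 = 66.)
Step 4: Test statistic W = min(W+, W-) = 28.
Step 5: Ties in |d|, so use the tie-corrected normal approximation.
        E[W] = n(n+1)/4 = 11*12/4 = 33.
        Tie groups: |d|=3 (t=3), |d|=4 (t=3), |d|=8 (t=3); sum(t^3 - t) = 72.
        Var[W] = n(n+1)(2n+1)/24 - sum(t^3-t)/48 = 3036/24 - 72/48 = 125.
        z = (W - E[W]) / sqrt(Var[W]) = (28 - 33) / 11.1803 = -0.4472.
        Two-sided p = 2*Phi(z) = 0.654721.
Step 6: alpha = 0.05. fail to reject H0.

W+ = 38, W- = 28, W = min = 28, p = 0.654721, fail to reject H0.


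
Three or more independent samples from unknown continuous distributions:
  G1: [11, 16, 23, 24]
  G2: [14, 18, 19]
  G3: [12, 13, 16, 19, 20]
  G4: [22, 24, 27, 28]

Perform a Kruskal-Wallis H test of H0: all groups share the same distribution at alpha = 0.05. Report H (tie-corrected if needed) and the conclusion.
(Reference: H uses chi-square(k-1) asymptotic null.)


Step 1: Combine all N = 16 observations and assign midranks.
sorted (value, group, rank): (11,G1,1), (12,G3,2), (13,G3,3), (14,G2,4), (16,G1,5.5), (16,G3,5.5), (18,G2,7), (19,G2,8.5), (19,G3,8.5), (20,G3,10), (22,G4,11), (23,G1,12), (24,G1,13.5), (24,G4,13.5), (27,G4,15), (28,G4,16)
Step 2: Sum ranks within each group.
R_1 = 32 (n_1 = 4)
R_2 = 19.5 (n_2 = 3)
R_3 = 29 (n_3 = 5)
R_4 = 55.5 (n_4 = 4)
Step 3: H = 12/(N(N+1)) * sum(R_i^2/n_i) - 3(N+1)
     = 12/(16*17) * (32^2/4 + 19.5^2/3 + 29^2/5 + 55.5^2/4) - 3*17
     = 0.044118 * 1321.01 - 51
     = 7.279963.
Step 4: Ties present; correction factor C = 1 - 18/(16^3 - 16) = 0.995588. Corrected H = 7.279963 / 0.995588 = 7.312223.
Step 5: Under H0, H ~ chi^2(3); p-value = 0.062585.
Step 6: alpha = 0.05. fail to reject H0.

H = 7.3122, df = 3, p = 0.062585, fail to reject H0.


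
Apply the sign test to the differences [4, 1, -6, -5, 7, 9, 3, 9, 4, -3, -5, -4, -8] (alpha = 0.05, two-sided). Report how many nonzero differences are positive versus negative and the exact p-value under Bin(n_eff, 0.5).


Step 1: Discard zero differences. Original n = 13; n_eff = number of nonzero differences = 13.
Nonzero differences (with sign): +4, +1, -6, -5, +7, +9, +3, +9, +4, -3, -5, -4, -8
Step 2: Count signs: positive = 7, negative = 6.
Step 3: Under H0: P(positive) = 0.5, so the number of positives S ~ Bin(13, 0.5).
Step 4: Two-sided exact p-value = sum of Bin(13,0.5) probabilities at or below the observed probability = 1.000000.
Step 5: alpha = 0.05. fail to reject H0.

n_eff = 13, pos = 7, neg = 6, p = 1.000000, fail to reject H0.


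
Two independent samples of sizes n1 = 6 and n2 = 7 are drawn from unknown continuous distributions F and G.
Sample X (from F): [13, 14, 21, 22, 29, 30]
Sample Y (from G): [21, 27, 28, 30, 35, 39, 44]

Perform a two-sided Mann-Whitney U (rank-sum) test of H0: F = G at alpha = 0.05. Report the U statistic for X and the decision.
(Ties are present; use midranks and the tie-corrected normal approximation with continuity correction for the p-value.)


Step 1: Combine and sort all 13 observations; assign midranks.
sorted (value, group): (13,X), (14,X), (21,X), (21,Y), (22,X), (27,Y), (28,Y), (29,X), (30,X), (30,Y), (35,Y), (39,Y), (44,Y)
ranks: 13->1, 14->2, 21->3.5, 21->3.5, 22->5, 27->6, 28->7, 29->8, 30->9.5, 30->9.5, 35->11, 39->12, 44->13
Step 2: Rank sum for X: R1 = 1 + 2 + 3.5 + 5 + 8 + 9.5 = 29.
Step 3: U_X = R1 - n1(n1+1)/2 = 29 - 6*7/2 = 29 - 21 = 8.
       U_Y = n1*n2 - U_X = 42 - 8 = 34.
Step 4: Ties are present, so use the tie-corrected normal approximation (with continuity correction) for the p-value.
Step 5: p-value = 0.073351; compare to alpha = 0.05. fail to reject H0.

U_X = 8, p = 0.073351, fail to reject H0 at alpha = 0.05.


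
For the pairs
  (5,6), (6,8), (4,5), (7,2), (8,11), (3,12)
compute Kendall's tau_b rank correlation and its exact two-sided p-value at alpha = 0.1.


Step 1: Enumerate the 15 unordered pairs (i,j) with i<j and classify each by sign(x_j-x_i) * sign(y_j-y_i).
  (1,2):dx=+1,dy=+2->C; (1,3):dx=-1,dy=-1->C; (1,4):dx=+2,dy=-4->D; (1,5):dx=+3,dy=+5->C
  (1,6):dx=-2,dy=+6->D; (2,3):dx=-2,dy=-3->C; (2,4):dx=+1,dy=-6->D; (2,5):dx=+2,dy=+3->C
  (2,6):dx=-3,dy=+4->D; (3,4):dx=+3,dy=-3->D; (3,5):dx=+4,dy=+6->C; (3,6):dx=-1,dy=+7->D
  (4,5):dx=+1,dy=+9->C; (4,6):dx=-4,dy=+10->D; (5,6):dx=-5,dy=+1->D
Step 2: C = 7, D = 8, total pairs = 15.
Step 3: tau = (C - D)/(n(n-1)/2) = (7 - 8)/15 = -0.066667.
Step 4: Exact two-sided p-value (enumerate n! = 720 permutations of y under H0): p = 1.000000.
Step 5: alpha = 0.1. fail to reject H0.

tau_b = -0.0667 (C=7, D=8), p = 1.000000, fail to reject H0.


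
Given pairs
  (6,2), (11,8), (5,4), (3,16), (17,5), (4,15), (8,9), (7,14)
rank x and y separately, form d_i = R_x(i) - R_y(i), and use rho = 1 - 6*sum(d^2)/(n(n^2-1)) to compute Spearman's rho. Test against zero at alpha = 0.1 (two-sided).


Step 1: Rank x and y separately (midranks; no ties here).
rank(x): 6->4, 11->7, 5->3, 3->1, 17->8, 4->2, 8->6, 7->5
rank(y): 2->1, 8->4, 4->2, 16->8, 5->3, 15->7, 9->5, 14->6
Step 2: d_i = R_x(i) - R_y(i); compute d_i^2.
  (4-1)^2=9, (7-4)^2=9, (3-2)^2=1, (1-8)^2=49, (8-3)^2=25, (2-7)^2=25, (6-5)^2=1, (5-6)^2=1
sum(d^2) = 120.
Step 3: rho = 1 - 6*120 / (8*(8^2 - 1)) = 1 - 720/504 = -0.428571.
Step 4: Under H0, t = rho * sqrt((n-2)/(1-rho^2)) = -1.1619 ~ t(6).
Step 5: Two-sided p-value from the t-distribution with 6 df = 0.289403.
Step 6: alpha = 0.1. fail to reject H0.

rho = -0.4286, p = 0.289403, fail to reject H0 at alpha = 0.1.


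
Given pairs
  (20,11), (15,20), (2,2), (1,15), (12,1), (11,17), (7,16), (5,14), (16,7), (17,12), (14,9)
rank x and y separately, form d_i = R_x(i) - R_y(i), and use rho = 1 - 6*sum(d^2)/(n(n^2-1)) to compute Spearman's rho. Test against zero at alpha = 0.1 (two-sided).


Step 1: Rank x and y separately (midranks; no ties here).
rank(x): 20->11, 15->8, 2->2, 1->1, 12->6, 11->5, 7->4, 5->3, 16->9, 17->10, 14->7
rank(y): 11->5, 20->11, 2->2, 15->8, 1->1, 17->10, 16->9, 14->7, 7->3, 12->6, 9->4
Step 2: d_i = R_x(i) - R_y(i); compute d_i^2.
  (11-5)^2=36, (8-11)^2=9, (2-2)^2=0, (1-8)^2=49, (6-1)^2=25, (5-10)^2=25, (4-9)^2=25, (3-7)^2=16, (9-3)^2=36, (10-6)^2=16, (7-4)^2=9
sum(d^2) = 246.
Step 3: rho = 1 - 6*246 / (11*(11^2 - 1)) = 1 - 1476/1320 = -0.118182.
Step 4: Under H0, t = rho * sqrt((n-2)/(1-rho^2)) = -0.3570 ~ t(9).
Step 5: Two-sided p-value from the t-distribution with 9 df = 0.729285.
Step 6: alpha = 0.1. fail to reject H0.

rho = -0.1182, p = 0.729285, fail to reject H0 at alpha = 0.1.


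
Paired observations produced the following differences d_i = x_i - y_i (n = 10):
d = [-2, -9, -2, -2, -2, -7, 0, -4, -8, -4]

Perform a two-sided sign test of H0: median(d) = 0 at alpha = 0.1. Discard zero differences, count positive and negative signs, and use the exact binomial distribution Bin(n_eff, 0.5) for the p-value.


Step 1: Discard zero differences. Original n = 10; n_eff = number of nonzero differences = 9.
Nonzero differences (with sign): -2, -9, -2, -2, -2, -7, -4, -8, -4
Step 2: Count signs: positive = 0, negative = 9.
Step 3: Under H0: P(positive) = 0.5, so the number of positives S ~ Bin(9, 0.5).
Step 4: Two-sided exact p-value = sum of Bin(9,0.5) probabilities at or below the observed probability = 0.003906.
Step 5: alpha = 0.1. reject H0.

n_eff = 9, pos = 0, neg = 9, p = 0.003906, reject H0.


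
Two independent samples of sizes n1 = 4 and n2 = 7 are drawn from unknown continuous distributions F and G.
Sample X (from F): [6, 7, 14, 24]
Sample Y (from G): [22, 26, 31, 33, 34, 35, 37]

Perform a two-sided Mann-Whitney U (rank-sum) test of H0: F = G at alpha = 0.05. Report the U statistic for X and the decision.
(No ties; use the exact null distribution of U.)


Step 1: Combine and sort all 11 observations; assign midranks.
sorted (value, group): (6,X), (7,X), (14,X), (22,Y), (24,X), (26,Y), (31,Y), (33,Y), (34,Y), (35,Y), (37,Y)
ranks: 6->1, 7->2, 14->3, 22->4, 24->5, 26->6, 31->7, 33->8, 34->9, 35->10, 37->11
Step 2: Rank sum for X: R1 = 1 + 2 + 3 + 5 = 11.
Step 3: U_X = R1 - n1(n1+1)/2 = 11 - 4*5/2 = 11 - 10 = 1.
       U_Y = n1*n2 - U_X = 28 - 1 = 27.
Step 4: No ties, so the exact null distribution of U (based on enumerating the C(11,4) = 330 equally likely rank assignments) gives the two-sided p-value.
Step 5: p-value = 0.012121; compare to alpha = 0.05. reject H0.

U_X = 1, p = 0.012121, reject H0 at alpha = 0.05.


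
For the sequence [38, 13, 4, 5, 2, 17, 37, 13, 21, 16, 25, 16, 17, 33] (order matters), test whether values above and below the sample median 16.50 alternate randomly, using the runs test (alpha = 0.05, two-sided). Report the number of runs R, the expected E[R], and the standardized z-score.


Step 1: Compute median = 16.50; label A = above, B = below.
Labels in order: ABBBBAABABABAA  (n_A = 7, n_B = 7)
Step 2: Count runs R = 9.
Step 3: Under H0 (random ordering), E[R] = 2*n_A*n_B/(n_A+n_B) + 1 = 2*7*7/14 + 1 = 8.0000.
        Var[R] = 2*n_A*n_B*(2*n_A*n_B - n_A - n_B) / ((n_A+n_B)^2 * (n_A+n_B-1)) = 8232/2548 = 3.2308.
        SD[R] = 1.7974.
Step 4: Continuity-corrected z = (R - 0.5 - E[R]) / SD[R] = (9 - 0.5 - 8.0000) / 1.7974 = 0.2782.
Step 5: Two-sided p-value via normal approximation = 2*(1 - Phi(|z|)) = 0.780879.
Step 6: alpha = 0.05. fail to reject H0.

R = 9, z = 0.2782, p = 0.780879, fail to reject H0.


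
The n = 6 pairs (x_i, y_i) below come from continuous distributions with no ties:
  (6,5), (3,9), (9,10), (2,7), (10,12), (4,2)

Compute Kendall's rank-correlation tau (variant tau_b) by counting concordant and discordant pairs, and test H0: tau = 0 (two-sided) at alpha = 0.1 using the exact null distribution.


Step 1: Enumerate the 15 unordered pairs (i,j) with i<j and classify each by sign(x_j-x_i) * sign(y_j-y_i).
  (1,2):dx=-3,dy=+4->D; (1,3):dx=+3,dy=+5->C; (1,4):dx=-4,dy=+2->D; (1,5):dx=+4,dy=+7->C
  (1,6):dx=-2,dy=-3->C; (2,3):dx=+6,dy=+1->C; (2,4):dx=-1,dy=-2->C; (2,5):dx=+7,dy=+3->C
  (2,6):dx=+1,dy=-7->D; (3,4):dx=-7,dy=-3->C; (3,5):dx=+1,dy=+2->C; (3,6):dx=-5,dy=-8->C
  (4,5):dx=+8,dy=+5->C; (4,6):dx=+2,dy=-5->D; (5,6):dx=-6,dy=-10->C
Step 2: C = 11, D = 4, total pairs = 15.
Step 3: tau = (C - D)/(n(n-1)/2) = (11 - 4)/15 = 0.466667.
Step 4: Exact two-sided p-value (enumerate n! = 720 permutations of y under H0): p = 0.272222.
Step 5: alpha = 0.1. fail to reject H0.

tau_b = 0.4667 (C=11, D=4), p = 0.272222, fail to reject H0.


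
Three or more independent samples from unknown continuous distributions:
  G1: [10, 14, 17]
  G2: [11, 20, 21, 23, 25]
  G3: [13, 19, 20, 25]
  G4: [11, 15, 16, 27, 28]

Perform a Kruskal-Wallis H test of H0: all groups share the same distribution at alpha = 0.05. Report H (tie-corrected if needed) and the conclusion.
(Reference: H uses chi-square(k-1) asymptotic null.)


Step 1: Combine all N = 17 observations and assign midranks.
sorted (value, group, rank): (10,G1,1), (11,G2,2.5), (11,G4,2.5), (13,G3,4), (14,G1,5), (15,G4,6), (16,G4,7), (17,G1,8), (19,G3,9), (20,G2,10.5), (20,G3,10.5), (21,G2,12), (23,G2,13), (25,G2,14.5), (25,G3,14.5), (27,G4,16), (28,G4,17)
Step 2: Sum ranks within each group.
R_1 = 14 (n_1 = 3)
R_2 = 52.5 (n_2 = 5)
R_3 = 38 (n_3 = 4)
R_4 = 48.5 (n_4 = 5)
Step 3: H = 12/(N(N+1)) * sum(R_i^2/n_i) - 3(N+1)
     = 12/(17*18) * (14^2/3 + 52.5^2/5 + 38^2/4 + 48.5^2/5) - 3*18
     = 0.039216 * 1448.03 - 54
     = 2.785621.
Step 4: Ties present; correction factor C = 1 - 18/(17^3 - 17) = 0.996324. Corrected H = 2.785621 / 0.996324 = 2.795900.
Step 5: Under H0, H ~ chi^2(3); p-value = 0.424175.
Step 6: alpha = 0.05. fail to reject H0.

H = 2.7959, df = 3, p = 0.424175, fail to reject H0.


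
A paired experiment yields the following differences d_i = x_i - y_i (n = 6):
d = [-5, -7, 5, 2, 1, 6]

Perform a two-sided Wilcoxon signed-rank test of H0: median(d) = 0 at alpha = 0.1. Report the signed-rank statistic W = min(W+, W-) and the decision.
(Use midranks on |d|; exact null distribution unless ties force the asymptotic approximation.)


Step 1: Drop any zero differences (none here) and take |d_i|.
|d| = [5, 7, 5, 2, 1, 6]
Step 2: Midrank |d_i| (ties get averaged ranks).
ranks: |5|->3.5, |7|->6, |5|->3.5, |2|->2, |1|->1, |6|->5
Step 3: Attach original signs; sum ranks with positive sign and with negative sign.
W+ = 3.5 + 2 + 1 + 5 = 11.5
W- = 3.5 + 6 = 9.5
(Check: W+ + W- = 21 should equal n(n+1)/2 = 21.)
Step 4: Test statistic W = min(W+, W-) = 9.5.
Step 5: Ties in |d|, so use the tie-corrected normal approximation.
        E[W] = n(n+1)/4 = 6*7/4 = 10.5.
        Tie groups: |d|=5 (t=2); sum(t^3 - t) = 6.
        Var[W] = n(n+1)(2n+1)/24 - sum(t^3-t)/48 = 546/24 - 6/48 = 22.625.
        z = (W - E[W]) / sqrt(Var[W]) = (9.5 - 10.5) / 4.7566 = -0.2102.
        Two-sided p = 2*Phi(z) = 0.833484.
Step 6: alpha = 0.1. fail to reject H0.

W+ = 11.5, W- = 9.5, W = min = 9.5, p = 0.833484, fail to reject H0.
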